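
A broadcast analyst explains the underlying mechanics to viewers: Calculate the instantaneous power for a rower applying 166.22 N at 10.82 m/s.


P = F * v
P = 166.22 * 10.82
P = 1798.5004 W

1798.5004 W


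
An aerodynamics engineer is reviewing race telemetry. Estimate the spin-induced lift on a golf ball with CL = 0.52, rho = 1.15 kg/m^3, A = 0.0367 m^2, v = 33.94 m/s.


FM = 0.5 * CL * rho * A * v^2
FM = 0.5 * 0.52 * 1.15 * 0.0367 * 33.94^2
v^2 = 1151.9236
FM = 0.5 * 0.52 * 1.15 * 0.0367 * 1151.9236 = 12.6404 N

12.6404 N


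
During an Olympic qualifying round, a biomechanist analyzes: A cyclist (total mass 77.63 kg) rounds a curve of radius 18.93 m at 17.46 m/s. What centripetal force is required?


Fc = m * v^2 / r
v^2 = 17.46^2 = 304.8516
Fc = 77.63 * 304.8516 / 18.93
Fc = 23665.6297 / 18.93 = 1250.1653 N

1250.1653 N


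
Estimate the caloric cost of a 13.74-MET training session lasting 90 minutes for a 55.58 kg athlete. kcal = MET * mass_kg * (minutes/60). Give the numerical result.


kcal = MET * mass * time_hr
Convert time: 90 min = 1.5 hr
kcal = 13.74 * 55.58 * 1.5
kcal = 1145.5038 kcal

1145.5038 kcal


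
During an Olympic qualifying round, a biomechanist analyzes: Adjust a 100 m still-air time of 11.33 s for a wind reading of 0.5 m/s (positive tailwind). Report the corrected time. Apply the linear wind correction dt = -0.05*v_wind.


dt = -0.05 * v_wind = -0.05 * 0.5 = -0.025 s
t_corrected = t_still + dt = 11.33 + (-0.025)
t_corrected = 11.305 s

11.305 s


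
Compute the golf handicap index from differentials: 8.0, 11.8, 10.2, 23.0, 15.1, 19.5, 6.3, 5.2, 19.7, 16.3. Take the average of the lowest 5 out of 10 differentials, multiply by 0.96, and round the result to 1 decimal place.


All differentials: 8.0, 11.8, 10.2, 23.0, 15.1, 19.5, 6.3, 5.2, 19.7, 16.3
Sorted: 5.2, 6.3, 8.0, 10.2, 11.8, 15.1, 16.3, 19.5, 19.7, 23.0
Best 5: 5.2, 6.3, 8.0, 10.2, 11.8
Average of best = 41.5 / 5 = 8.3
Raw index = 8.3 * 0.96 = 7.968
Handicap index = round(7.968, 1) = 8.0

8.0


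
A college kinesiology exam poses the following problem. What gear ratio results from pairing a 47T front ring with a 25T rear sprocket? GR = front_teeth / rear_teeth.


GR = front_teeth / rear_teeth
GR = 47 / 25
GR = 1.88

1.88


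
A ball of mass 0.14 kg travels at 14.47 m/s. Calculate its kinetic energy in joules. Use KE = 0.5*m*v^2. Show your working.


KE = 0.5 * m * v^2
KE = 0.5 * 0.14 * 14.47^2
KE = 0.5 * 0.14 * 209.3809 = 14.6567 J

14.6567 J


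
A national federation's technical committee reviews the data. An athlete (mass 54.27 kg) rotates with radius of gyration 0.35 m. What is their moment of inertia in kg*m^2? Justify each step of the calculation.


I = m * k^2
I = 54.27 * 0.35^2
I = 54.27 * 0.1225 = 6.6481 kg*m^2

6.6481 kg*m^2


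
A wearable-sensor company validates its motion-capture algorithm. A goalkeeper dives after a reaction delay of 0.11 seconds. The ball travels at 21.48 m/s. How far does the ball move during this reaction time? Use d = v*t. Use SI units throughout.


d = v * t
d = 21.48 * 0.11
d = 2.3628 m

2.3628 m


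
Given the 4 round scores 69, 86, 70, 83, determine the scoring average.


Average = sum / n
Sum = 308
Average = 308 / 4 = 77

77


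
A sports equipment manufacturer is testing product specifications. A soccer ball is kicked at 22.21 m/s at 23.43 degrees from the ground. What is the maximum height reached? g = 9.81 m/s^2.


H = (v*sin(theta))^2 / (2*g)
vy = v*sin(theta) = 22.21 * sin(23.43 deg) = 8.8313 m/s
H = vy^2 / (2*g) = 77.9923 / (2*9.81)
H = 77.9923 / 19.62 = 3.9751 m

3.9751 m


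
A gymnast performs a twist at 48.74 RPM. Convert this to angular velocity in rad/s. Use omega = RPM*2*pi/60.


omega = RPM * 2 * pi / 60
omega = 48.74 * 2 * 3.14159 / 60
omega = 306.2425 / 60 = 5.104 rad/s

5.104 rad/s


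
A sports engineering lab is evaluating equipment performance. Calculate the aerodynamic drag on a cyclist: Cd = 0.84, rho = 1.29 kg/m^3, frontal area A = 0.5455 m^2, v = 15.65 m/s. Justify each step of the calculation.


Fd = 0.5 * Cd * rho * A * v^2
Fd = 0.5 * 0.84 * 1.29 * 0.5455 * 15.65^2
v^2 = 244.9225
Fd = 0.5 * 0.84 * 1.29 * 0.5455 * 244.9225 = 72.3873 N

72.3873 N


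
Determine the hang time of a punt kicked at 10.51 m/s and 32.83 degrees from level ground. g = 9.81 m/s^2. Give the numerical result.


T = 2*v*sin(theta)/g
sin(theta) = sin(32.83 deg) = 0.5421
T = 2*10.51*0.5421 / 9.81
T = 11.396 / 9.81 = 1.1617 s

1.1617 s


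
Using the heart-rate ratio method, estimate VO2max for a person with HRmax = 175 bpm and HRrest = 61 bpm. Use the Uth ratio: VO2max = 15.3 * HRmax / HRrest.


VO2max = 15.3 * HRmax / HRrest
VO2max = 15.3 * 175 / 61
VO2max = 2677.5 / 61 = 43.8934 mL/kg/min

43.8934 mL/kg/min


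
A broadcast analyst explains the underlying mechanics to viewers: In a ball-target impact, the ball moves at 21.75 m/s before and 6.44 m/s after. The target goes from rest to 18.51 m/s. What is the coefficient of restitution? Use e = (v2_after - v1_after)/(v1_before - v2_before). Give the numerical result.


e = (v2_after - v1_after) / (v1_before - v2_before)
Numerator = 18.51 - 6.44 = 12.07
Denominator = 21.75 - 0 = 21.75
e = 12.07 / 21.75 = 0.5549

0.5549


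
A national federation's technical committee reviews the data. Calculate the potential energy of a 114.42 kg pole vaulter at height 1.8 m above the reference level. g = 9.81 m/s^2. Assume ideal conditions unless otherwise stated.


PE = m * g * h
PE = 114.42 * 9.81 * 1.8
PE = 1122.4602 * 1.8 = 2020.4284 J

2020.4284 J


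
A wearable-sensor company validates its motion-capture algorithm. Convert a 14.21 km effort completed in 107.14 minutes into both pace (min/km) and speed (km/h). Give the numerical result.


Pace = time / distance = 107.14 min / 14.21 km = 7.5398 min/km
Speed = distance / time_in_hours = 14.21 / 1.7857 hr
Speed = 7.9578 km/h

7.5398 min/km, 7.9578 km/h


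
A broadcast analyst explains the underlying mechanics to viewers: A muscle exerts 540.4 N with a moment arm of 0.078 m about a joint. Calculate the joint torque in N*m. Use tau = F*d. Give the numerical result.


tau = F * d
tau = 540.4 * 0.078
tau = 42.1512 N*m

42.1512 N*m


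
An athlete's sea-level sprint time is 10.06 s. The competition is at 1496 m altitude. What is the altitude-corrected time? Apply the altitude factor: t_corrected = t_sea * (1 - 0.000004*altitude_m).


Correction factor = 1 - 0.000004 * 1496 = 0.994016
t_corrected = t_sea * factor = 10.06 * 0.994016
t_corrected = 9.9998 s

9.9998 s


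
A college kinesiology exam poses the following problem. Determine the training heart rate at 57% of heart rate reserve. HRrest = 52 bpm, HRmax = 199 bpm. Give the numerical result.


Target = HRrest + pct*(HRmax - HRrest)
Heart rate reserve = HRmax - HRrest = 199 - 52 = 147 bpm
Fraction = 57% = 0.57
Target = 52 + 0.57 * 147
Target = 52 + 83.79 = 135.79 bpm

135.79 bpm


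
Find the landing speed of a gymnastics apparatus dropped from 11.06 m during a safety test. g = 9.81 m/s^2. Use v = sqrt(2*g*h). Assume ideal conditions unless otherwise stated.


v = sqrt(2 * g * h)
v = sqrt(2 * 9.81 * 11.06)
v = sqrt(216.9972) = 14.7308 m/s

14.7308 m/s


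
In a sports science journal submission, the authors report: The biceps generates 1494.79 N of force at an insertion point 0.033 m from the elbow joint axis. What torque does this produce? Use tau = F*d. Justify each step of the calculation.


tau = F * d
tau = 1494.79 * 0.033
tau = 49.3281 N*m

49.3281 N*m


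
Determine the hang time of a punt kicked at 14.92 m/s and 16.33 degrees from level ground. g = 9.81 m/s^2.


T = 2*v*sin(theta)/g
sin(theta) = sin(16.33 deg) = 0.2812
T = 2*14.92*0.2812 / 9.81
T = 8.3901 / 9.81 = 0.8553 s

0.8553 s


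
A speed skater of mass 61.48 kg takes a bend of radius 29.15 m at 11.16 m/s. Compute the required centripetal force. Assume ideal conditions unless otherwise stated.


Fc = m * v^2 / r
v^2 = 11.16^2 = 124.5456
Fc = 61.48 * 124.5456 / 29.15
Fc = 7657.0635 / 29.15 = 262.678 N

262.678 N


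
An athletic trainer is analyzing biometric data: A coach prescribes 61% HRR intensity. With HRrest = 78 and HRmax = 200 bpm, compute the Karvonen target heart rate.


Target = HRrest + pct*(HRmax - HRrest)
Heart rate reserve = HRmax - HRrest = 200 - 78 = 122 bpm
Fraction = 61% = 0.61
Target = 78 + 0.61 * 122
Target = 78 + 74.42 = 152.42 bpm

152.42 bpm


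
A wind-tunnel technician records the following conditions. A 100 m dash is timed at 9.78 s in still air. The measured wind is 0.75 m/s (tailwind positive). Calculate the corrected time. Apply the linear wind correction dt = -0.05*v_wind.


dt = -0.05 * v_wind = -0.05 * 0.75 = -0.0375 s
t_corrected = t_still + dt = 9.78 + (-0.0375)
t_corrected = 9.7425 s

9.7425 s


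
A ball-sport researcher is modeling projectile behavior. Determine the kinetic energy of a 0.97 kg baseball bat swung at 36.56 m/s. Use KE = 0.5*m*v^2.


KE = 0.5 * m * v^2
KE = 0.5 * 0.97 * 36.56^2
KE = 0.5 * 0.97 * 1336.6336 = 648.2673 J

648.2673 J


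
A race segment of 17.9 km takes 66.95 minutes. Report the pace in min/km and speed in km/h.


Pace = time / distance = 66.95 min / 17.9 km = 3.7402 min/km
Speed = distance / time_in_hours = 17.9 / 1.1158 hr
Speed = 16.0418 km/h

3.7402 min/km, 16.0418 km/h


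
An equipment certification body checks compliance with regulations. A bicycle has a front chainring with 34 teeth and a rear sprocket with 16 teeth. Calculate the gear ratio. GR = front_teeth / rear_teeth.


GR = front_teeth / rear_teeth
GR = 34 / 16
GR = 2.125

2.125


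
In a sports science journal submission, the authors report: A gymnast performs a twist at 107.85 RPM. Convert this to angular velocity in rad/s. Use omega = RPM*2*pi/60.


omega = RPM * 2 * pi / 60
omega = 107.85 * 2 * 3.14159 / 60
omega = 677.6415 / 60 = 11.294 rad/s

11.294 rad/s


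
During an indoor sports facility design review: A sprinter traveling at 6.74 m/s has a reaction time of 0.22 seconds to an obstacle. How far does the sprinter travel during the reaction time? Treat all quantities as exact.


d = v * t
d = 6.74 * 0.22
d = 1.4828 m

1.4828 m


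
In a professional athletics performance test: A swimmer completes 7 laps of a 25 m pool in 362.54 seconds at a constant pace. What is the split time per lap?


Split time = total_time / n_laps = 362.54 / 7
Split time = 51.7914 s per lap

51.7914 s


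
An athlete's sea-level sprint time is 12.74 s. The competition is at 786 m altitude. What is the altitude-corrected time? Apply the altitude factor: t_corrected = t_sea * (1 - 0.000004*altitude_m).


Correction factor = 1 - 0.000004 * 786 = 0.996856
t_corrected = t_sea * factor = 12.74 * 0.996856
t_corrected = 12.6999 s

12.6999 s


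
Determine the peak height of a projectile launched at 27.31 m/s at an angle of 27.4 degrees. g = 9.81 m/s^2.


H = (v*sin(theta))^2 / (2*g)
vy = v*sin(theta) = 27.31 * sin(27.4 deg) = 12.5681 m/s
H = vy^2 / (2*g) = 157.956 / (2*9.81)
H = 157.956 / 19.62 = 8.0508 m

8.0508 m


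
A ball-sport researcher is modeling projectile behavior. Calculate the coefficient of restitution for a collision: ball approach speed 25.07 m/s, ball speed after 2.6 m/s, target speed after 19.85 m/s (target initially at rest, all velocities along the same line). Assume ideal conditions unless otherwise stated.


e = (v2_after - v1_after) / (v1_before - v2_before)
Numerator = 19.85 - 2.6 = 17.25
Denominator = 25.07 - 0 = 25.07
e = 17.25 / 25.07 = 0.6881

0.6881


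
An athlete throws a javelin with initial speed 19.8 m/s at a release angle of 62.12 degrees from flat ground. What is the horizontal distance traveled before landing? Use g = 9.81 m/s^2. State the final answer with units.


R = v^2 * sin(2*theta) / g
Convert angle to radians: theta = 62.12 deg = 1.0842 rad
sin(2*theta) = sin(2.1684) = 0.8267
R = 19.8^2 * 0.8267 / 9.81
R = 392.04 * 0.8267 / 9.81 = 33.0372 m

33.0372 m


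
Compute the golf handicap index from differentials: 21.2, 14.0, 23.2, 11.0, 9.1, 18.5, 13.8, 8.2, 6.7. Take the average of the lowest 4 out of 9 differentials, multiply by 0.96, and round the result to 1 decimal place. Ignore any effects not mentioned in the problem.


All differentials: 21.2, 14.0, 23.2, 11.0, 9.1, 18.5, 13.8, 8.2, 6.7
Sorted: 6.7, 8.2, 9.1, 11.0, 13.8, 14.0, 18.5, 21.2, 23.2
Best 4: 6.7, 8.2, 9.1, 11.0
Average of best = 35 / 4 = 8.75
Raw index = 8.75 * 0.96 = 8.4
Handicap index = round(8.4, 1) = 8.4

8.4


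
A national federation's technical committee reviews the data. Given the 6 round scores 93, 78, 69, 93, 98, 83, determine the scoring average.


Average = sum / n
Sum = 514
Average = 514 / 6 = 85.6667

85.6667


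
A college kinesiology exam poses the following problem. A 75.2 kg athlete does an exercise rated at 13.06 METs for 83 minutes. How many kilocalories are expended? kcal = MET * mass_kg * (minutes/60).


kcal = MET * mass * time_hr
Convert time: 83 min = 1.3833 hr
kcal = 13.06 * 75.2 * 1.3833
kcal = 1358.5883 kcal

1358.5883 kcal


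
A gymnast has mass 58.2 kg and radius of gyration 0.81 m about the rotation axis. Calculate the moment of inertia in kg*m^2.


I = m * k^2
I = 58.2 * 0.81^2
I = 58.2 * 0.6561 = 38.185 kg*m^2

38.185 kg*m^2


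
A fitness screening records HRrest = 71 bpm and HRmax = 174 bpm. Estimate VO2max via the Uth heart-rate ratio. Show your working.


VO2max = 15.3 * HRmax / HRrest
VO2max = 15.3 * 174 / 71
VO2max = 2662.2 / 71 = 37.4958 mL/kg/min

37.4958 mL/kg/min


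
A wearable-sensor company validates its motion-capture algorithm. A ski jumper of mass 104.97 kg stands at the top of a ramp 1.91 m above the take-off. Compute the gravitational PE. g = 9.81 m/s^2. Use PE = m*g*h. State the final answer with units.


PE = m * g * h
PE = 104.97 * 9.81 * 1.91
PE = 1029.7557 * 1.91 = 1966.8334 J

1966.8334 J


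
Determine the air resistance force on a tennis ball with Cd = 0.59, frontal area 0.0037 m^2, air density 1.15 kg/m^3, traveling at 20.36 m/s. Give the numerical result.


Fd = 0.5 * Cd * rho * A * v^2
Fd = 0.5 * 0.59 * 1.15 * 0.0037 * 20.36^2
v^2 = 414.5296
Fd = 0.5 * 0.59 * 1.15 * 0.0037 * 414.5296 = 0.5203 N

0.5203 N


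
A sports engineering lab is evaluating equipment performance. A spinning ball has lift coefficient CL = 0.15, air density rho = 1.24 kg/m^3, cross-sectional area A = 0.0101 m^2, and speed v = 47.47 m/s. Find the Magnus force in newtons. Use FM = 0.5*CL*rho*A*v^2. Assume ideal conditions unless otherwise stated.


FM = 0.5 * CL * rho * A * v^2
FM = 0.5 * 0.15 * 1.24 * 0.0101 * 47.47^2
v^2 = 2253.4009
FM = 0.5 * 0.15 * 1.24 * 0.0101 * 2253.4009 = 2.1166 N

2.1166 N


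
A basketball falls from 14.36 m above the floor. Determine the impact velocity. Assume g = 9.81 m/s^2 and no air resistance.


v = sqrt(2 * g * h)
v = sqrt(2 * 9.81 * 14.36)
v = sqrt(281.7432) = 16.7852 m/s

16.7852 m/s


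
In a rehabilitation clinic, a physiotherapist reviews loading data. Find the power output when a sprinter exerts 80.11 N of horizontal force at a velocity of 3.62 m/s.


P = F * v
P = 80.11 * 3.62
P = 289.9982 W

289.9982 W


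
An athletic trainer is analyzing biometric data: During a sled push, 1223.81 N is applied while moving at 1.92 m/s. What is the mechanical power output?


P = F * v
P = 1223.81 * 1.92
P = 2349.7152 W

2349.7152 W


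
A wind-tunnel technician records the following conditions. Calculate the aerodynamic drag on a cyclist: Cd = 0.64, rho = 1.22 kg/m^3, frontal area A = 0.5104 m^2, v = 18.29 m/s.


Fd = 0.5 * Cd * rho * A * v^2
Fd = 0.5 * 0.64 * 1.22 * 0.5104 * 18.29^2
v^2 = 334.5241
Fd = 0.5 * 0.64 * 1.22 * 0.5104 * 334.5241 = 66.6573 N

66.6573 N


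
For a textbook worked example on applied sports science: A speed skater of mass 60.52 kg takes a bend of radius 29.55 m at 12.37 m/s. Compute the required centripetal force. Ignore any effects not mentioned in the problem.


Fc = m * v^2 / r
v^2 = 12.37^2 = 153.0169
Fc = 60.52 * 153.0169 / 29.55
Fc = 9260.5828 / 29.55 = 313.3869 N

313.3869 N


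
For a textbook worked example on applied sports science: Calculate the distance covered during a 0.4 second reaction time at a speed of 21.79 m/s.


d = v * t
d = 21.79 * 0.4
d = 8.716 m

8.716 m


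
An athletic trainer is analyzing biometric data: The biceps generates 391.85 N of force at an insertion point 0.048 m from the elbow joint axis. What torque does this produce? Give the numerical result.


tau = F * d
tau = 391.85 * 0.048
tau = 18.8088 N*m

18.8088 N*m


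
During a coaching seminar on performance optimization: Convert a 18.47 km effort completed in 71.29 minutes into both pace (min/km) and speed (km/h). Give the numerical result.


Pace = time / distance = 71.29 min / 18.47 km = 3.8598 min/km
Speed = distance / time_in_hours = 18.47 / 1.1882 hr
Speed = 15.545 km/h

3.8598 min/km, 15.545 km/h


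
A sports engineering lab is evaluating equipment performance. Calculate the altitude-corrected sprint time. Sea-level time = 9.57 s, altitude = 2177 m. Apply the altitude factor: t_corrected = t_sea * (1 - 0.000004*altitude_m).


Correction factor = 1 - 0.000004 * 2177 = 0.991292
t_corrected = t_sea * factor = 9.57 * 0.991292
t_corrected = 9.4867 s

9.4867 s


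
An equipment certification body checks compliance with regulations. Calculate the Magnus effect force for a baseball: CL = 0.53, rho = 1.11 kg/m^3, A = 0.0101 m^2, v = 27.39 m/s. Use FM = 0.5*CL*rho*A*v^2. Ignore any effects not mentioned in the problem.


FM = 0.5 * CL * rho * A * v^2
FM = 0.5 * 0.53 * 1.11 * 0.0101 * 27.39^2
v^2 = 750.2121
FM = 0.5 * 0.53 * 1.11 * 0.0101 * 750.2121 = 2.2288 N

2.2288 N


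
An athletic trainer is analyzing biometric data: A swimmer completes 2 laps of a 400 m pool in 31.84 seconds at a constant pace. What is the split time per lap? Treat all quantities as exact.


Split time = total_time / n_laps = 31.84 / 2
Split time = 15.92 s per lap

15.92 s


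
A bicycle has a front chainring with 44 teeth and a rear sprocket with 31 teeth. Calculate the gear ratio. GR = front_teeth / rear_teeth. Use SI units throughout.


GR = front_teeth / rear_teeth
GR = 44 / 31
GR = 1.4194

1.4194


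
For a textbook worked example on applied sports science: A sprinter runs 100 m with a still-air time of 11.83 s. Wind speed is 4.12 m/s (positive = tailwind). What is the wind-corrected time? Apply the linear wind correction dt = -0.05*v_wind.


dt = -0.05 * v_wind = -0.05 * 4.12 = -0.206 s
t_corrected = t_still + dt = 11.83 + (-0.206)
t_corrected = 11.624 s

11.624 s


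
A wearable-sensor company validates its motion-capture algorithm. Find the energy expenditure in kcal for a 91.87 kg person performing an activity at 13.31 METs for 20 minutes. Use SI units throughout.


kcal = MET * mass * time_hr
Convert time: 20 min = 0.3333 hr
kcal = 13.31 * 91.87 * 0.3333
kcal = 407.5966 kcal

407.5966 kcal


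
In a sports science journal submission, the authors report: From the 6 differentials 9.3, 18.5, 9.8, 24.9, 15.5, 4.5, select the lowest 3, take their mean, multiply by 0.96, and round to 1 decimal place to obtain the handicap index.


All differentials: 9.3, 18.5, 9.8, 24.9, 15.5, 4.5
Sorted: 4.5, 9.3, 9.8, 15.5, 18.5, 24.9
Best 3: 4.5, 9.3, 9.8
Average of best = 23.6 / 3 = 7.8667
Raw index = 7.8667 * 0.96 = 7.552
Handicap index = round(7.552, 1) = 7.6

7.6


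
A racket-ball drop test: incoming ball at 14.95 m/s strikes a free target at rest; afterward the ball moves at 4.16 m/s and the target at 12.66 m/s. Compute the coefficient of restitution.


e = (v2_after - v1_after) / (v1_before - v2_before)
Numerator = 12.66 - 4.16 = 8.5
Denominator = 14.95 - 0 = 14.95
e = 8.5 / 14.95 = 0.5686

0.5686


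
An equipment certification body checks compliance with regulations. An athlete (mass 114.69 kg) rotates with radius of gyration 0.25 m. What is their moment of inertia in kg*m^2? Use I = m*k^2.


I = m * k^2
I = 114.69 * 0.25^2
I = 114.69 * 0.0625 = 7.1681 kg*m^2

7.1681 kg*m^2


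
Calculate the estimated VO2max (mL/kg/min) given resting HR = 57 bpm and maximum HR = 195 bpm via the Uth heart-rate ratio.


VO2max = 15.3 * HRmax / HRrest
VO2max = 15.3 * 195 / 57
VO2max = 2983.5 / 57 = 52.3421 mL/kg/min

52.3421 mL/kg/min


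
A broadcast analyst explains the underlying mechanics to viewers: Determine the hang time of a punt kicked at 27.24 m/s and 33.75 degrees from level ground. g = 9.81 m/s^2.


T = 2*v*sin(theta)/g
sin(theta) = sin(33.75 deg) = 0.5556
T = 2*27.24*0.5556 / 9.81
T = 30.2675 / 9.81 = 3.0854 s

3.0854 s


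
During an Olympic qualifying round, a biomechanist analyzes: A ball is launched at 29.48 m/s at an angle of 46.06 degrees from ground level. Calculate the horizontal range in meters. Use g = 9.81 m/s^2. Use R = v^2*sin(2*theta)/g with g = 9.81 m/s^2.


R = v^2 * sin(2*theta) / g
Convert angle to radians: theta = 46.06 deg = 0.8039 rad
sin(2*theta) = sin(1.6078) = 0.9993
R = 29.48^2 * 0.9993 / 9.81
R = 869.0704 * 0.9993 / 9.81 = 88.5296 m

88.5296 m


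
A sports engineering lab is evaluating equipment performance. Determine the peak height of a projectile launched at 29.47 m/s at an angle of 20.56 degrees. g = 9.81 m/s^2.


H = (v*sin(theta))^2 / (2*g)
vy = v*sin(theta) = 29.47 * sin(20.56 deg) = 10.3495 m/s
H = vy^2 / (2*g) = 107.1124 / (2*9.81)
H = 107.1124 / 19.62 = 5.4593 m

5.4593 m


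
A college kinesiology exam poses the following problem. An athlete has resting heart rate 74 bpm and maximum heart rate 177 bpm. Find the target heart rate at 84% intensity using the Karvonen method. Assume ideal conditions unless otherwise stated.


Target = HRrest + pct*(HRmax - HRrest)
Heart rate reserve = HRmax - HRrest = 177 - 74 = 103 bpm
Fraction = 84% = 0.84
Target = 74 + 0.84 * 103
Target = 74 + 86.52 = 160.52 bpm

160.52 bpm


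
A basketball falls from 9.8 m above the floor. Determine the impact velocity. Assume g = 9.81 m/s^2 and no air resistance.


v = sqrt(2 * g * h)
v = sqrt(2 * 9.81 * 9.8)
v = sqrt(192.276) = 13.8664 m/s

13.8664 m/s


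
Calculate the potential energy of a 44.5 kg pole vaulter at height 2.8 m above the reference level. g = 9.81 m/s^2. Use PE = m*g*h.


PE = m * g * h
PE = 44.5 * 9.81 * 2.8
PE = 436.545 * 2.8 = 1222.326 J

1222.326 J


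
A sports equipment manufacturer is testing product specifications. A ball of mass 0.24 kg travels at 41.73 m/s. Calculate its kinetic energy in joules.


KE = 0.5 * m * v^2
KE = 0.5 * 0.24 * 41.73^2
KE = 0.5 * 0.24 * 1741.3929 = 208.9671 J

208.9671 J


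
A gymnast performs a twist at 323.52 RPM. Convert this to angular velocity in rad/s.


omega = RPM * 2 * pi / 60
omega = 323.52 * 2 * 3.14159 / 60
omega = 2032.7361 / 60 = 33.8789 rad/s

33.8789 rad/s


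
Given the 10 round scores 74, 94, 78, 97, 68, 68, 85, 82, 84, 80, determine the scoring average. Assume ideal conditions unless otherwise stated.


Average = sum / n
Sum = 810
Average = 810 / 10 = 81

81


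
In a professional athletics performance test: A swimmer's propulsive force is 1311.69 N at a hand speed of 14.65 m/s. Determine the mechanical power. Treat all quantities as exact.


P = F * v
P = 1311.69 * 14.65
P = 19216.2585 W

19216.2585 W


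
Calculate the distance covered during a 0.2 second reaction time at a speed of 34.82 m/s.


d = v * t
d = 34.82 * 0.2
d = 6.964 m

6.964 m


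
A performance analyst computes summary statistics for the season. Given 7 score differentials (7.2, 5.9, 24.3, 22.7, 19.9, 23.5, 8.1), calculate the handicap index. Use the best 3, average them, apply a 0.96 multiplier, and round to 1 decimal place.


All differentials: 7.2, 5.9, 24.3, 22.7, 19.9, 23.5, 8.1
Sorted: 5.9, 7.2, 8.1, 19.9, 22.7, 23.5, 24.3
Best 3: 5.9, 7.2, 8.1
Average of best = 21.2 / 3 = 7.0667
Raw index = 7.0667 * 0.96 = 6.784
Handicap index = round(6.784, 1) = 6.8

6.8


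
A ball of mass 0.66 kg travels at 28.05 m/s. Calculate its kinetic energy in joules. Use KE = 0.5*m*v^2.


KE = 0.5 * m * v^2
KE = 0.5 * 0.66 * 28.05^2
KE = 0.5 * 0.66 * 786.8025 = 259.6448 J

259.6448 J


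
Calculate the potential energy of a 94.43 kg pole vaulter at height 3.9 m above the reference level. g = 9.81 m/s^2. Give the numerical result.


PE = m * g * h
PE = 94.43 * 9.81 * 3.9
PE = 926.3583 * 3.9 = 3612.7974 J

3612.7974 J


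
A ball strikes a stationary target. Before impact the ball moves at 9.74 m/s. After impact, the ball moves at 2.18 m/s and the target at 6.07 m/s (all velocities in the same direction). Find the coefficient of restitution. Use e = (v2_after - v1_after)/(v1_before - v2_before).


e = (v2_after - v1_after) / (v1_before - v2_before)
Numerator = 6.07 - 2.18 = 3.89
Denominator = 9.74 - 0 = 9.74
e = 3.89 / 9.74 = 0.3994

0.3994


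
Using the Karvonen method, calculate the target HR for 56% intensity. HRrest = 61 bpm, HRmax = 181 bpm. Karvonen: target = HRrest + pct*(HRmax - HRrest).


Target = HRrest + pct*(HRmax - HRrest)
Heart rate reserve = HRmax - HRrest = 181 - 61 = 120 bpm
Fraction = 56% = 0.56
Target = 61 + 0.56 * 120
Target = 61 + 67.2 = 128.2 bpm

128.2 bpm


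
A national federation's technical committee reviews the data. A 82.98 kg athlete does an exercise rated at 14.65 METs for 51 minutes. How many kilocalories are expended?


kcal = MET * mass * time_hr
Convert time: 51 min = 0.85 hr
kcal = 14.65 * 82.98 * 0.85
kcal = 1033.3084 kcal

1033.3084 kcal


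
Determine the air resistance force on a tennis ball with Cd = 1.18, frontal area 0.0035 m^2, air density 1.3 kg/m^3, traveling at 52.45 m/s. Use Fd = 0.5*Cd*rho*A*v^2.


Fd = 0.5 * Cd * rho * A * v^2
Fd = 0.5 * 1.18 * 1.3 * 0.0035 * 52.45^2
v^2 = 2751.0025
Fd = 0.5 * 1.18 * 1.3 * 0.0035 * 2751.0025 = 7.3851 N

7.3851 N


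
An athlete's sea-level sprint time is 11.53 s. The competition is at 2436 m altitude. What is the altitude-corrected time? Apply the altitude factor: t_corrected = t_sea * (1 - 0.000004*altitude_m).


Correction factor = 1 - 0.000004 * 2436 = 0.990256
t_corrected = t_sea * factor = 11.53 * 0.990256
t_corrected = 11.4177 s

11.4177 s


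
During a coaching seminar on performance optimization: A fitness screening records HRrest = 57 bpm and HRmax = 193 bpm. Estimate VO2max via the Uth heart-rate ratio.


VO2max = 15.3 * HRmax / HRrest
VO2max = 15.3 * 193 / 57
VO2max = 2952.9 / 57 = 51.8053 mL/kg/min

51.8053 mL/kg/min


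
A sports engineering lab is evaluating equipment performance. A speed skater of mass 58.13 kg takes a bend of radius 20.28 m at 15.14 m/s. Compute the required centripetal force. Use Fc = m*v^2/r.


Fc = m * v^2 / r
v^2 = 15.14^2 = 229.2196
Fc = 58.13 * 229.2196 / 20.28
Fc = 13324.5353 / 20.28 = 657.0284 N

657.0284 N


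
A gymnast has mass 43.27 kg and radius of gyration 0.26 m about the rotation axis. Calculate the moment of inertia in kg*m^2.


I = m * k^2
I = 43.27 * 0.26^2
I = 43.27 * 0.0676 = 2.9251 kg*m^2

2.9251 kg*m^2


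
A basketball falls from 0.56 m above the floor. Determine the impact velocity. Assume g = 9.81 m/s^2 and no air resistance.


v = sqrt(2 * g * h)
v = sqrt(2 * 9.81 * 0.56)
v = sqrt(10.9872) = 3.3147 m/s

3.3147 m/s


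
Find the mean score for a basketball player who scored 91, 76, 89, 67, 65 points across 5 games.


Average = sum / n
Sum = 388
Average = 388 / 5 = 77.6

77.6


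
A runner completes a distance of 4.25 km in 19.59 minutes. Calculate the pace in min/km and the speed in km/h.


Pace = time / distance = 19.59 min / 4.25 km = 4.6094 min/km
Speed = distance / time_in_hours = 4.25 / 0.3265 hr
Speed = 13.0168 km/h

4.6094 min/km, 13.0168 km/h


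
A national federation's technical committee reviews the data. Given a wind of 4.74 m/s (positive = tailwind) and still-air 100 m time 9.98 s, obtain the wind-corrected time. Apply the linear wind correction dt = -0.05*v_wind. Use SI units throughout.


dt = -0.05 * v_wind = -0.05 * 4.74 = -0.237 s
t_corrected = t_still + dt = 9.98 + (-0.237)
t_corrected = 9.743 s

9.743 s


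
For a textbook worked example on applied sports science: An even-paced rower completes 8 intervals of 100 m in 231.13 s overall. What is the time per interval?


Split time = total_time / n_laps = 231.13 / 8
Split time = 28.8912 s per lap

28.8912 s


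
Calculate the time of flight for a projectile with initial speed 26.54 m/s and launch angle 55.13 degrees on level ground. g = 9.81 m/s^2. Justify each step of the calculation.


T = 2*v*sin(theta)/g
sin(theta) = sin(55.13 deg) = 0.8205
T = 2*26.54*0.8205 / 9.81
T = 43.5496 / 9.81 = 4.4393 s

4.4393 s


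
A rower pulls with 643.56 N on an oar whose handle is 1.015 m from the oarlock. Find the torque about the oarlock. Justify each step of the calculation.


tau = F * d
tau = 643.56 * 1.015
tau = 653.2134 N*m

653.2134 N*m


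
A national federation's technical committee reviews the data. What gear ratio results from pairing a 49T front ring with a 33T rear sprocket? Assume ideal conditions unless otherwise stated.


GR = front_teeth / rear_teeth
GR = 49 / 33
GR = 1.4848

1.4848


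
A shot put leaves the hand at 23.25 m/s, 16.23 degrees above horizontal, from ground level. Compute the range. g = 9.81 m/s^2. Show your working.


R = v^2 * sin(2*theta) / g
Convert angle to radians: theta = 16.23 deg = 0.2833 rad
sin(2*theta) = sin(0.5665) = 0.5367
R = 23.25^2 * 0.5367 / 9.81
R = 540.5625 * 0.5367 / 9.81 = 29.5745 m

29.5745 m


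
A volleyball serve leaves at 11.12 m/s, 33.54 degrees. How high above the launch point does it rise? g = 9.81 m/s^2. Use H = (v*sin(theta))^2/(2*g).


H = (v*sin(theta))^2 / (2*g)
vy = v*sin(theta) = 11.12 * sin(33.54 deg) = 6.144 m/s
H = vy^2 / (2*g) = 37.7489 / (2*9.81)
H = 37.7489 / 19.62 = 1.924 m

1.924 m


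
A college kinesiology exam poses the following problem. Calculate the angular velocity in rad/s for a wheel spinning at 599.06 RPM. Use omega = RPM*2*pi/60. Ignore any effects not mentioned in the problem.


omega = RPM * 2 * pi / 60
omega = 599.06 * 2 * 3.14159 / 60
omega = 3764.005 / 60 = 62.7334 rad/s

62.7334 rad/s


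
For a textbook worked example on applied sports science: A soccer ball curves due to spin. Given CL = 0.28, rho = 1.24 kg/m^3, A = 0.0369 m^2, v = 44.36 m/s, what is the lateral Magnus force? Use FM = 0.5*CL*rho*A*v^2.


FM = 0.5 * CL * rho * A * v^2
FM = 0.5 * 0.28 * 1.24 * 0.0369 * 44.36^2
v^2 = 1967.8096
FM = 0.5 * 0.28 * 1.24 * 0.0369 * 1967.8096 = 12.6055 N

12.6055 N


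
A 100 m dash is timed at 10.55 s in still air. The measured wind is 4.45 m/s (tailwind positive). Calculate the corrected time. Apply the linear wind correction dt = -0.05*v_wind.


dt = -0.05 * v_wind = -0.05 * 4.45 = -0.2225 s
t_corrected = t_still + dt = 10.55 + (-0.2225)
t_corrected = 10.3275 s

10.3275 s


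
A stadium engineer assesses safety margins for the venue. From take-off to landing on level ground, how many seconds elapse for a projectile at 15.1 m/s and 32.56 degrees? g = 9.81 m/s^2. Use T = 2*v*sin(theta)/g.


T = 2*v*sin(theta)/g
sin(theta) = sin(32.56 deg) = 0.5382
T = 2*15.1*0.5382 / 9.81
T = 16.2531 / 9.81 = 1.6568 s

1.6568 s


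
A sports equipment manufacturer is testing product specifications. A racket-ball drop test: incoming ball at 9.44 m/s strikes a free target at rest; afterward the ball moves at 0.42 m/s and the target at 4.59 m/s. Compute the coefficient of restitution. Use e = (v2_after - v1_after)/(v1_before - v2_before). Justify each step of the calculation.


e = (v2_after - v1_after) / (v1_before - v2_before)
Numerator = 4.59 - 0.42 = 4.17
Denominator = 9.44 - 0 = 9.44
e = 4.17 / 9.44 = 0.4417

0.4417


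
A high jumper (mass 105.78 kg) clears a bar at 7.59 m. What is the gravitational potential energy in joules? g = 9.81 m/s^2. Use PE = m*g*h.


PE = m * g * h
PE = 105.78 * 9.81 * 7.59
PE = 1037.7018 * 7.59 = 7876.1567 J

7876.1567 J


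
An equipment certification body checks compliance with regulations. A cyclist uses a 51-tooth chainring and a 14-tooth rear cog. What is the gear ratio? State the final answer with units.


GR = front_teeth / rear_teeth
GR = 51 / 14
GR = 3.6429

3.6429


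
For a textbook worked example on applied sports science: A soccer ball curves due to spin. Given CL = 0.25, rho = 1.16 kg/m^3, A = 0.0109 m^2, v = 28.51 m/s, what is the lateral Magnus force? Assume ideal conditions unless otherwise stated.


FM = 0.5 * CL * rho * A * v^2
FM = 0.5 * 0.25 * 1.16 * 0.0109 * 28.51^2
v^2 = 812.8201
FM = 0.5 * 0.25 * 1.16 * 0.0109 * 812.8201 = 1.2847 N

1.2847 N


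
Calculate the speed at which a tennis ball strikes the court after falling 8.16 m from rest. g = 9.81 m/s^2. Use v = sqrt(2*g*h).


v = sqrt(2 * g * h)
v = sqrt(2 * 9.81 * 8.16)
v = sqrt(160.0992) = 12.653 m/s

12.653 m/s


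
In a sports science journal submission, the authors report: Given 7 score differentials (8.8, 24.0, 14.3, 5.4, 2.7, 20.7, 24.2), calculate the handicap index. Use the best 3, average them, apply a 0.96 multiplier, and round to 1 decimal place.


All differentials: 8.8, 24.0, 14.3, 5.4, 2.7, 20.7, 24.2
Sorted: 2.7, 5.4, 8.8, 14.3, 20.7, 24.0, 24.2
Best 3: 2.7, 5.4, 8.8
Average of best = 16.9 / 3 = 5.6333
Raw index = 5.6333 * 0.96 = 5.408
Handicap index = round(5.408, 1) = 5.4

5.4


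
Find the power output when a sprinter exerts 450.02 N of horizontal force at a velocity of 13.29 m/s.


P = F * v
P = 450.02 * 13.29
P = 5980.7658 W

5980.7658 W


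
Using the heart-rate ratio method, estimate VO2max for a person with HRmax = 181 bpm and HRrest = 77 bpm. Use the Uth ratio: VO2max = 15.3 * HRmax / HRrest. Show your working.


VO2max = 15.3 * HRmax / HRrest
VO2max = 15.3 * 181 / 77
VO2max = 2769.3 / 77 = 35.9649 mL/kg/min

35.9649 mL/kg/min


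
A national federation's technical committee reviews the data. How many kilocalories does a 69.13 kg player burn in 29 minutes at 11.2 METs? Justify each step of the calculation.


kcal = MET * mass * time_hr
Convert time: 29 min = 0.4833 hr
kcal = 11.2 * 69.13 * 0.4833
kcal = 374.2237 kcal

374.2237 kcal


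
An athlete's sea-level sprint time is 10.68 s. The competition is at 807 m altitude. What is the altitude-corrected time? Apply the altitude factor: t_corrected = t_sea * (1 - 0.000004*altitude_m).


Correction factor = 1 - 0.000004 * 807 = 0.996772
t_corrected = t_sea * factor = 10.68 * 0.996772
t_corrected = 10.6455 s

10.6455 s


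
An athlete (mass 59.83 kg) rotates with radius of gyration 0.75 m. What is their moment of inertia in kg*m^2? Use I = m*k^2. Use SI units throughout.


I = m * k^2
I = 59.83 * 0.75^2
I = 59.83 * 0.5625 = 33.6544 kg*m^2

33.6544 kg*m^2


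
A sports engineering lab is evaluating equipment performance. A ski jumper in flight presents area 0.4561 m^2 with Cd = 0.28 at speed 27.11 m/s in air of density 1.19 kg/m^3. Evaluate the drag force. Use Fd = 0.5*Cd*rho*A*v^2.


Fd = 0.5 * Cd * rho * A * v^2
Fd = 0.5 * 0.28 * 1.19 * 0.4561 * 27.11^2
v^2 = 734.9521
Fd = 0.5 * 0.28 * 1.19 * 0.4561 * 734.9521 = 55.8463 N

55.8463 N


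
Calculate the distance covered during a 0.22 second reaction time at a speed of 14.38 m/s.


d = v * t
d = 14.38 * 0.22
d = 3.1636 m

3.1636 m


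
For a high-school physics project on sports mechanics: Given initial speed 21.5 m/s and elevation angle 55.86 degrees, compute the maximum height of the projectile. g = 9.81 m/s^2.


H = (v*sin(theta))^2 / (2*g)
vy = v*sin(theta) = 21.5 * sin(55.86 deg) = 17.7949 m/s
H = vy^2 / (2*g) = 316.6577 / (2*9.81)
H = 316.6577 / 19.62 = 16.1395 m

16.1395 m


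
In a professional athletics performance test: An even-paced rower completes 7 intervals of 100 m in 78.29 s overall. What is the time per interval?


Split time = total_time / n_laps = 78.29 / 7
Split time = 11.1843 s per lap

11.1843 s


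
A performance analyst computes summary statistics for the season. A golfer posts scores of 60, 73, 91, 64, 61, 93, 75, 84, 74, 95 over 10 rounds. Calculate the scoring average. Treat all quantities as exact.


Average = sum / n
Sum = 770
Average = 770 / 10 = 77

77


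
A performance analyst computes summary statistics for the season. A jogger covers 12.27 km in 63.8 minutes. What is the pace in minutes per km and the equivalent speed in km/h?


Pace = time / distance = 63.8 min / 12.27 km = 5.1997 min/km
Speed = distance / time_in_hours = 12.27 / 1.0633 hr
Speed = 11.5392 km/h

5.1997 min/km, 11.5392 km/h


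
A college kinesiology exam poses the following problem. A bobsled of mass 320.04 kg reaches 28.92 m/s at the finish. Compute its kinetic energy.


KE = 0.5 * m * v^2
KE = 0.5 * 320.04 * 28.92^2
KE = 0.5 * 320.04 * 836.3664 = 133835.3513 J

133835.3513 J


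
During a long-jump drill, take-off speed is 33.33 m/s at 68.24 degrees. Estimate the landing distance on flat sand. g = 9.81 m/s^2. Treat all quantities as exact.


R = v^2 * sin(2*theta) / g
Convert angle to radians: theta = 68.24 deg = 1.191 rad
sin(2*theta) = sin(2.382) = 0.6886
R = 33.33^2 * 0.6886 / 9.81
R = 1110.8889 * 0.6886 / 9.81 = 77.9783 m

77.9783 m


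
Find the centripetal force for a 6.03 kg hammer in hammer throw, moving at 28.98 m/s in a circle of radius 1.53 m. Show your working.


Fc = m * v^2 / r
v^2 = 28.98^2 = 839.8404
Fc = 6.03 * 839.8404 / 1.53
Fc = 5064.2376 / 1.53 = 3309.9592 N

3309.9592 N


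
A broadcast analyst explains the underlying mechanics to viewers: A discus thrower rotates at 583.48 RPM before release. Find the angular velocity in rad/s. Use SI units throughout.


omega = RPM * 2 * pi / 60
omega = 583.48 * 2 * 3.14159 / 60
omega = 3666.113 / 60 = 61.1019 rad/s

61.1019 rad/s


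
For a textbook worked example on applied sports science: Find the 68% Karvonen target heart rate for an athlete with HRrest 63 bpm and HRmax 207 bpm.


Target = HRrest + pct*(HRmax - HRrest)
Heart rate reserve = HRmax - HRrest = 207 - 63 = 144 bpm
Fraction = 68% = 0.68
Target = 63 + 0.68 * 144
Target = 63 + 97.92 = 160.92 bpm

160.92 bpm


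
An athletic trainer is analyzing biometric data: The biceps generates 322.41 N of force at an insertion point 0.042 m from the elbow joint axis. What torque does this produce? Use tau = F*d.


tau = F * d
tau = 322.41 * 0.042
tau = 13.5412 N*m

13.5412 N*m


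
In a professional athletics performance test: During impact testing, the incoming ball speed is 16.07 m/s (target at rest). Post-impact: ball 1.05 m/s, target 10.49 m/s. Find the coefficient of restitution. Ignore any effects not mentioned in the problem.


e = (v2_after - v1_after) / (v1_before - v2_before)
Numerator = 10.49 - 1.05 = 9.44
Denominator = 16.07 - 0 = 16.07
e = 9.44 / 16.07 = 0.5874

0.5874


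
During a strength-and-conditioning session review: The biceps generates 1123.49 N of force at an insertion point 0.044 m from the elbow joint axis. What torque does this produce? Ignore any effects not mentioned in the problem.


tau = F * d
tau = 1123.49 * 0.044
tau = 49.4336 N*m

49.4336 N*m


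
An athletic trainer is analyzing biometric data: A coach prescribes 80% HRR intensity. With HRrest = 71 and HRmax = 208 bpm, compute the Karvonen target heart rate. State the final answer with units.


Target = HRrest + pct*(HRmax - HRrest)
Heart rate reserve = HRmax - HRrest = 208 - 71 = 137 bpm
Fraction = 80% = 0.8
Target = 71 + 0.8 * 137
Target = 71 + 109.6 = 180.6 bpm

180.6 bpm


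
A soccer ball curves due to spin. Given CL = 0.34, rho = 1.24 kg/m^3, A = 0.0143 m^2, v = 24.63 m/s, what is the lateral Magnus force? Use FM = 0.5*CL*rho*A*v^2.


FM = 0.5 * CL * rho * A * v^2
FM = 0.5 * 0.34 * 1.24 * 0.0143 * 24.63^2
v^2 = 606.6369
FM = 0.5 * 0.34 * 1.24 * 0.0143 * 606.6369 = 1.8287 N

1.8287 N


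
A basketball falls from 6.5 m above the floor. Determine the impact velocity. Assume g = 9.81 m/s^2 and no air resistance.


v = sqrt(2 * g * h)
v = sqrt(2 * 9.81 * 6.5)
v = sqrt(127.53) = 11.2929 m/s

11.2929 m/s
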